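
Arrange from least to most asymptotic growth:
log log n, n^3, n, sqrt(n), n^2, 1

Ordered by growth rate: 1 < log log n < sqrt(n) < n < n^2 < n^3.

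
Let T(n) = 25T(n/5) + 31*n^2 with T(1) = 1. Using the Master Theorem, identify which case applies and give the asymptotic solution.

a=25, b=5, f(n)=31*n^2.
log_5(25) = 2, so n^(log_b(a)) = n^2.
f(n) = Theta(n^2), so Case 2 applies.
T(n) = Theta(n^2 log n).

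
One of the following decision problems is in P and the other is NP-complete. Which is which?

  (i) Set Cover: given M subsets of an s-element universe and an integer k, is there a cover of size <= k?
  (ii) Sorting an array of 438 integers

(i) is NP-complete: one of Karp's 21 NP-complete problems (with k part of the input).
(ii) is P: merge sort runs in O(n log n).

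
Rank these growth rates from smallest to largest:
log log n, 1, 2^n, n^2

Ordered by growth rate: 1 < log log n < n^2 < 2^n.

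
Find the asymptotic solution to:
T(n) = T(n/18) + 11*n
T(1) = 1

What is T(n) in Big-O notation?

Geometric series: 11*n*(1 + 1/18 + 1/18^2 + ...) = O(n). T(n) = O(n).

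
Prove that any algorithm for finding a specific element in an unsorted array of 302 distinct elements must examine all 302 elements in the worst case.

Adversary argument: if the algorithm examines fewer than 302 elements, the adversary places the target in an unexamined position. The algorithm cannot distinguish 'not present' from 'in unexamined position'.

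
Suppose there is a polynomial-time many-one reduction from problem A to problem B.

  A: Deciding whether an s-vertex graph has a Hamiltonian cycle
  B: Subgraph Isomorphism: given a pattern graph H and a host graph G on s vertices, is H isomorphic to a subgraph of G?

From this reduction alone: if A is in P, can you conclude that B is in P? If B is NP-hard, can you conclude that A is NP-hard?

A poly-time reduction A <=_p B transfers tractability DOWN (B easy => A easy) and hardness UP (A hard => B hard), not the reverse.
From A in P, the reduction alone does NOT give B in P: any problem in P trivially reduces to SAT, yet SAT is not known to be in P.
From B NP-hard, the reduction alone does NOT give A NP-hard: again, easy problems reduce to hard ones.
(Here in fact A is NP-complete and B is NP-complete.)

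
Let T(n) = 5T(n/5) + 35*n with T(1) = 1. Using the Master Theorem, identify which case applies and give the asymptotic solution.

a=5, b=5, f(n)=35*n.
log_5(5) = 1, so n^(log_b(a)) = n.
f(n) = Theta(n), so Case 2 applies.
T(n) = Theta(n log n).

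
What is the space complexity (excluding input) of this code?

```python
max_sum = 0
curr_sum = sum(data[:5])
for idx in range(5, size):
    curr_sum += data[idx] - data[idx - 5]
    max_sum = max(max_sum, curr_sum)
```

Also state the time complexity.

Space complexity: O(1).
Only a constant amount of auxiliary storage is used; nothing grows with n.
Time complexity: O(n).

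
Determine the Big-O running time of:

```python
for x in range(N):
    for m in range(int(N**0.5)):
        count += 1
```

Time complexity: O(n * sqrt(n)).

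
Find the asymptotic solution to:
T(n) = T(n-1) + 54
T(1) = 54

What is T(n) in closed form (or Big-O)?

Unrolling: T(n) = T(n-1) + 54 = T(n-2) + 2*54 = ... = T(1) + (n-1)*54 = 54 + (n-1)*54 = 54n.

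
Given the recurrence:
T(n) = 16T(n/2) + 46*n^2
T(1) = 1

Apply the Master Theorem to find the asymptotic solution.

a=16, b=2, f(n)=46*n^2. log_2(16) = 4. Case 1 of Master Theorem: T(n) = O(n^4).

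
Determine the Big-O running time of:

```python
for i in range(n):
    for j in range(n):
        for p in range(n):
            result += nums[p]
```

Time complexity: O(n^3).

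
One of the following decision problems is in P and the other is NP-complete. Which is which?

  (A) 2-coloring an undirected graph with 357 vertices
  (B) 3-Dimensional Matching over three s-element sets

(A) is P: 2-coloring is bipartiteness testing via BFS, O(V+E).
(B) is NP-complete: one of Karp's 21 NP-complete problems.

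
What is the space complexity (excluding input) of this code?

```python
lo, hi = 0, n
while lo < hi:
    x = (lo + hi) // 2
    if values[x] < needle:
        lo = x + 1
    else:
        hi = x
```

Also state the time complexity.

Space complexity: O(1).
Only a constant amount of auxiliary storage is used; nothing grows with n.
Time complexity: O(log n).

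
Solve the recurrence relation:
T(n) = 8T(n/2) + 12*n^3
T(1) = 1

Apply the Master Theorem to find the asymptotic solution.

a=8, b=2, f(n)=12*n^3. log_2(8) = 3. Case 2: T(n) = O(n^3 log n).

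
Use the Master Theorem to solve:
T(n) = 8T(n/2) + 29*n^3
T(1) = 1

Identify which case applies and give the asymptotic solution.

a=8, b=2, f(n)=29*n^3.
log_2(8) = 3, so n^(log_b(a)) = n^3.
f(n) = Theta(n^3), so Case 2 applies.
T(n) = Theta(n^3 log n).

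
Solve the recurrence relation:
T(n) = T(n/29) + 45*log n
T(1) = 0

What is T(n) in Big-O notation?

Each of the log_29(n) levels adds O(log n). T(n) = O(log^2 n).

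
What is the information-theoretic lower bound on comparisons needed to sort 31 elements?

There are 31! = 8222838654177922817725562880000000 possible orderings. Each comparison gives 1 bit. We need at least ceil(log_2(8222838654177922817725562880000000)) = 113 comparisons.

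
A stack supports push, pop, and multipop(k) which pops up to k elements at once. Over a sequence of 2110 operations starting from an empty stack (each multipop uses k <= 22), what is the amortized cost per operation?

Each element is pushed exactly once and popped at most once (whether by pop or as part of a multipop). So the total number of individual pops over the whole sequence is at most the number of pushes, which is at most 2110. Total work <= 2 * 2110, hence O(1) amortized per operation.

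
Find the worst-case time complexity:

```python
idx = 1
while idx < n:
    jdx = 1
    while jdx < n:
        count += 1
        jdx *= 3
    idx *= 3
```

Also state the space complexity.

Time complexity: O(log^2 n).
Space complexity: O(1).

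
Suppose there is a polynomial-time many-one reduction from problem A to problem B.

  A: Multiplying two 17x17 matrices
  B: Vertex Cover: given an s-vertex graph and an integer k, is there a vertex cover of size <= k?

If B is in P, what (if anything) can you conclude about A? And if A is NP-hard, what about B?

A poly-time reduction A <=_p B means any A-instance can be transformed to a B-instance in poly time.
If B is in P: compose the reduction with B's poly-time algorithm to solve A in poly time, so A is in P.
If A is NP-hard: every NP problem reduces to A, which reduces to B; composing reductions, every NP problem reduces to B, so B is NP-hard.
(Here in fact A is P and B is NP-complete.)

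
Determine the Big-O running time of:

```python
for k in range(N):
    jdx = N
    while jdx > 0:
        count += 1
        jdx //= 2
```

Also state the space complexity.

Time complexity: O(n log n).
Space complexity: O(1).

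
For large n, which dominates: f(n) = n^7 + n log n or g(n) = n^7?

f(n) = n^7 + n log n and g(n) = n^7 are Theta of each other: the lower-order n log n term is o(n^7); both are Theta(n^7).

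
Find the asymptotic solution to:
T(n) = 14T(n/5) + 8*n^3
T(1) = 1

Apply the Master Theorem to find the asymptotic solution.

a=14, b=5, f(n)=8*n^3. log_5(14) = 1.64 < 3. Case 3: T(n) = O(n^3).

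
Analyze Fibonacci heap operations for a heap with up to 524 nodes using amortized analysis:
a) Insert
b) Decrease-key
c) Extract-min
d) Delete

Fibonacci heaps use lazy consolidation. Potential function Phi = t + 2m (t = number of trees, m = marked nodes).
- Insert: O(1) actual, Delta Phi = +1 (one new tree) => O(1) amortized.
- Decrease-key: with c cascading cuts, actual cost is O(c); Delta Phi <= c - 2(c-1) + 2 = 4 - c (c new trees; >= c-1 marks cleared; <= 1 new mark). Amortized O(c) + (4 - c) = O(1).
- Extract-min: O(D(n) + t) actual; consolidation drops t to <= D(n)+1, so Delta Phi pays for the t term. D(n) = O(log n) for n = 524 => O(log n) amortized.
- Delete: decrease-key to -inf then extract-min = O(log n).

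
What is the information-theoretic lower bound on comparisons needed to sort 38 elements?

There are 38! = 523022617466601111760007224100074291200000000 possible orderings. Each comparison gives 1 bit. We need at least ceil(log_2(523022617466601111760007224100074291200000000)) = 149 comparisons.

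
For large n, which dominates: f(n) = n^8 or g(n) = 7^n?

g(n) = 7^n grows faster: any exponential with base > 1 dominates every polynomial.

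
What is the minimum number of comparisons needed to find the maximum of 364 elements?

Finding the maximum requires 363 comparisons. Each comparison eliminates exactly one candidate. With 364 candidates, we need 363 eliminations.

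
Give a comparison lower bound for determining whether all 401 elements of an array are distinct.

In the algebraic decision-tree model, the YES region for element distinctness on 401 elements has 401! connected components (one per ordering). Ben-Or's theorem then gives a lower bound of Omega(log(n!)) = Omega(n log n).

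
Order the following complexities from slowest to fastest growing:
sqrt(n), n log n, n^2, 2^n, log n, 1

Ordered by growth rate: 1 < log n < sqrt(n) < n log n < n^2 < 2^n.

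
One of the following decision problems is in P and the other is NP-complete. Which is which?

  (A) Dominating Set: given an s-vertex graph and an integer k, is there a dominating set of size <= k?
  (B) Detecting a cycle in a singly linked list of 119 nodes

(A) is NP-complete: reduces from Set Cover (with k part of the input).
(B) is P: Floyd's tortoise-and-hare runs in O(n) time, O(1) space.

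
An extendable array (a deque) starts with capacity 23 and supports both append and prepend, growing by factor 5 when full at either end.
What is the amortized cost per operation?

Growth at either end copies all elements; capacities form a geometric sequence with ratio 5, so total copy cost over n operations is O(n) (two geometric series). Amortized O(1).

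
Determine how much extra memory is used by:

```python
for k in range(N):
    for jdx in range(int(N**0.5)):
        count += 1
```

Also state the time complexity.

Space complexity: O(1).
Only a constant amount of auxiliary storage is used; nothing grows with n.
Time complexity: O(n * sqrt(n)).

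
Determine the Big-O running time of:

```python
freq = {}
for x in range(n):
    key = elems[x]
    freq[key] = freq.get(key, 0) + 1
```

Time complexity: O(n).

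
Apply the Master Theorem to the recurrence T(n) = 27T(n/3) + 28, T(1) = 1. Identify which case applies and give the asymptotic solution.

a=27, b=3, f(n)=28.
log_3(27) = 3 > 0.
Since f(n) = O(n^0) is polynomially smaller than n^3, Case 1 applies.
T(n) = Theta(n^3).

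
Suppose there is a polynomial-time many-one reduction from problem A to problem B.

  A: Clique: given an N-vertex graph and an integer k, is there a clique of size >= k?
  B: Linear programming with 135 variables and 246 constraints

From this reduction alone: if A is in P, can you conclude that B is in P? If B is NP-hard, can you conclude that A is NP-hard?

A poly-time reduction A <=_p B transfers tractability DOWN (B easy => A easy) and hardness UP (A hard => B hard), not the reverse.
From A in P, the reduction alone does NOT give B in P: any problem in P trivially reduces to SAT, yet SAT is not known to be in P.
From B NP-hard, the reduction alone does NOT give A NP-hard: again, easy problems reduce to hard ones.
(Here in fact A is NP-complete and B is in P, so no such reduction is known -- its existence would imply P = NP; the analysis concerns only what the assumed reduction would or would not let you conclude.)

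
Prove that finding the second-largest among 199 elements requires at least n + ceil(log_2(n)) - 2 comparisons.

Lower bound (adversary): identifying the maximum requires 199-1 comparisons (each eliminates one candidate). Assign weight 1 to each element; on each comparison the adversary lets the heavier side win and gives it the loser's weight. The max ends with weight 199, but each comparison it wins at most doubles its weight, so the max must win >= ceil(log_2(199)) = 8 comparisons. The second-largest is one of those 8 direct losers to the max, and identifying which one is largest needs >= 8-1 further comparisons. Total >= 199-1 + 8-1 = 205.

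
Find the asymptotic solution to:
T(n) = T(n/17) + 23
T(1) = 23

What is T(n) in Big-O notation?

Each step divides n by 17 and adds 23. After log_17(n) steps, T(n) = O(log n).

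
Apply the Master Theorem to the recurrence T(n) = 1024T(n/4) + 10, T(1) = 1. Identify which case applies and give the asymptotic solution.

a=1024, b=4, f(n)=10.
log_4(1024) = 5 > 0.
Since f(n) = O(n^0) is polynomially smaller than n^5, Case 1 applies.
T(n) = Theta(n^5).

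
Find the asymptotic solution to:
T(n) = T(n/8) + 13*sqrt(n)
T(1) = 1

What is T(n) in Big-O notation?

Each level contributes sqrt(n/8^k). Geometric series with ratio 1/sqrt(8) < 1 sums to O(sqrt(n)).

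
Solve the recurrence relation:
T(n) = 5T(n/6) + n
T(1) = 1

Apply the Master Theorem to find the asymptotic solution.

a=5, b=6, f(n)=n. log_6(5) = 0.8982 < 1. Case 3: T(n) = O(n).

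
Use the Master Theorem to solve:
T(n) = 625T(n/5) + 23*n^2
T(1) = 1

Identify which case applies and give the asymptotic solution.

a=625, b=5, f(n)=23*n^2.
log_5(625) = 4 > 2.
Since f(n) = O(n^2) is polynomially smaller than n^4, Case 1 applies.
T(n) = Theta(n^4).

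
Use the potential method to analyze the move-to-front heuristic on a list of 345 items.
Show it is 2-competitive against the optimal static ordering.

Let Phi = number of inversions between the MTF list and the optimal static list (0 <= Phi <= C(345,2)). Accessing an element at MTF position k and optimal position j: the move-to-front destroys all k-1 inversions in front of it that are not in front in optimal (>= k-j of them) and creates at most j-1 new ones. Amortized cost <= k + (j-1) - (k-j) = 2j - 1 <= 2 * optimal cost.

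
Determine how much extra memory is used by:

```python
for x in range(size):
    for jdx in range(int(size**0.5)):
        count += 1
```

Space complexity: O(1).
Only a constant amount of auxiliary storage is used; nothing grows with n.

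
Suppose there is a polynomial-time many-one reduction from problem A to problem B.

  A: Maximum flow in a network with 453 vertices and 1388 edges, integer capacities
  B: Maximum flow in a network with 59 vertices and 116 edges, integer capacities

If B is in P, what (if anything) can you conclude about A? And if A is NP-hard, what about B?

A poly-time reduction A <=_p B means any A-instance can be transformed to a B-instance in poly time.
If B is in P: compose the reduction with B's poly-time algorithm to solve A in poly time, so A is in P.
If A is NP-hard: every NP problem reduces to A, which reduces to B; composing reductions, every NP problem reduces to B, so B is NP-hard.
(Here in fact A is P and B is P.)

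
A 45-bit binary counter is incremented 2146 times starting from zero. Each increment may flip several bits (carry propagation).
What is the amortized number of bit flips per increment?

Bit i flips on every 2^i-th increment, so over 2146 increments bit i flips floor(2146/2^i) times. Summing over i: total flips < 2 * 2146. Amortized: < 2 = O(1) per increment.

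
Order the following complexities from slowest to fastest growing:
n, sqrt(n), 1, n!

Ordered by growth rate: 1 < sqrt(n) < n < n!.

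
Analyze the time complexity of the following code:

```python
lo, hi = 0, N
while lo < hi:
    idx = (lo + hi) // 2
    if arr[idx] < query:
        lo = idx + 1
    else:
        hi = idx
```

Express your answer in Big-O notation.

Time complexity: O(log n).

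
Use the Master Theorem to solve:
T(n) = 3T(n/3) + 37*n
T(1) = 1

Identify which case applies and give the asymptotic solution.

a=3, b=3, f(n)=37*n.
log_3(3) = 1, so n^(log_b(a)) = n.
f(n) = Theta(n), so Case 2 applies.
T(n) = Theta(n log n).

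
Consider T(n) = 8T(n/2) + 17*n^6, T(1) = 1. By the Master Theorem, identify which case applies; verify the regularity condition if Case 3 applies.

a=8, b=2, f(n)=17*n^6.
log_2(8) = 3 < 6.
f(n) = Omega(n^(3+epsilon)) for some epsilon > 0, so Case 3 is the candidate.
Regularity: a*f(n/b) = 8*17*(n/2)^6 = (8/64)*17*n^6 <= c*f(n) with c = 8/64 < 1. Satisfied.
Case 3: T(n) = Theta(n^6).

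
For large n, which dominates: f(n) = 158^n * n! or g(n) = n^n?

f(n) = 158^n * n! grows faster: by Stirling n! ~ sqrt(2 pi n)(n/e)^n, so 158^n n! / n^n ~ (158/e)^n sqrt(2 pi n) -> infinity since 158/e > 1.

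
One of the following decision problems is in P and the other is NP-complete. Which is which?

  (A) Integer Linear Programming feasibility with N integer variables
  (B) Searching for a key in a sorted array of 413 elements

(A) is NP-complete: ILP feasibility is NP-complete (LP relaxation is in P).
(B) is P: binary search runs in O(log n).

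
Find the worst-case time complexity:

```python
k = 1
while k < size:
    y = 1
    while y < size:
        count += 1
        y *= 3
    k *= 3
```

Time complexity: O(log^2 n).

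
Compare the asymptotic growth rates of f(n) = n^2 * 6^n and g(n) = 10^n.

g(n) = 10^n grows faster: 10^n / (n^2 6^n) = (10/6)^n / n^2 -> infinity since 10/6 > 1.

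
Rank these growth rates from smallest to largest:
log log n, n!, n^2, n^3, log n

Ordered by growth rate: log log n < log n < n^2 < n^3 < n!.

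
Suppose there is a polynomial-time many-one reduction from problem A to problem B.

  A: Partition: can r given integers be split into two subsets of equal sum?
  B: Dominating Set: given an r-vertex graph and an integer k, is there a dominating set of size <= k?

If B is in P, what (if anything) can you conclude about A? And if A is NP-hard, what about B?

A poly-time reduction A <=_p B means any A-instance can be transformed to a B-instance in poly time.
If B is in P: compose the reduction with B's poly-time algorithm to solve A in poly time, so A is in P.
If A is NP-hard: every NP problem reduces to A, which reduces to B; composing reductions, every NP problem reduces to B, so B is NP-hard.
(Here in fact A is NP-complete and B is NP-complete.)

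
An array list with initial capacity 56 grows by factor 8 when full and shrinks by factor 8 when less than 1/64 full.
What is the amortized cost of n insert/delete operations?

Using potential function Phi = |8*size - capacity|. Resizing costs are offset by potential release. Amortized O(1) per operation.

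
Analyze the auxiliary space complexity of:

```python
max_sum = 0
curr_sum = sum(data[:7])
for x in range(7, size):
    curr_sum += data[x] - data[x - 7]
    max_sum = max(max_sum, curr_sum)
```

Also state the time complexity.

Space complexity: O(1).
Only a constant amount of auxiliary storage is used; nothing grows with n.
Time complexity: O(n).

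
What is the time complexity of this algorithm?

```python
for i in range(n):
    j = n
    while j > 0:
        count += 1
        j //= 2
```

Time complexity: O(n log n).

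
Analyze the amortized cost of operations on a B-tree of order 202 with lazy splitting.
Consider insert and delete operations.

In a B-tree of order 202, a node splits when it has 202 keys. With lazy splitting, we use potential Phi = number of full nodes + number of near-empty nodes. Each split costs O(1) but reduces potential. Between splits, at least 101 insertions must occur in that node. Amortized structural cost is O(1) per operation, plus O(log_202 n) traversal.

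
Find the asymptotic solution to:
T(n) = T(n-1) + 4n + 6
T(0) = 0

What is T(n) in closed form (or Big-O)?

Dominant term in sum is 4*sum(i, i=1..n) = 4*n*(n+1)/2 = O(n^2).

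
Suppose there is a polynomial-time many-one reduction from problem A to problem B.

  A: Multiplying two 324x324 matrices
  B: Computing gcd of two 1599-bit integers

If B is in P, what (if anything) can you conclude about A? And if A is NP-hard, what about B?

A poly-time reduction A <=_p B means any A-instance can be transformed to a B-instance in poly time.
If B is in P: compose the reduction with B's poly-time algorithm to solve A in poly time, so A is in P.
If A is NP-hard: every NP problem reduces to A, which reduces to B; composing reductions, every NP problem reduces to B, so B is NP-hard.
(Here in fact A is P and B is P.)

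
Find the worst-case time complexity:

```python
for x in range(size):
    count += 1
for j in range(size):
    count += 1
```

Time complexity: O(n).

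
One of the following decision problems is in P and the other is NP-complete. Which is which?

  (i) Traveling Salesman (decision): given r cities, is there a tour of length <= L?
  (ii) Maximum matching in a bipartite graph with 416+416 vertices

(i) is NP-complete: reduces from Hamiltonian Cycle.
(ii) is P: Hopcroft-Karp runs in O(E sqrt(V)).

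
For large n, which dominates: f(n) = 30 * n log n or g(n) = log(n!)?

f(n) = 30 * n log n and g(n) = log(n!) are Theta of each other: Stirling: log(n!) = n log n - n + O(log n) = Theta(n log n); the constant 30 doesn't change the Theta class.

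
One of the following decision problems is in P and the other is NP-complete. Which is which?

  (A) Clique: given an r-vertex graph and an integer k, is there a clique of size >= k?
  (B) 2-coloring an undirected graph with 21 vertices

(A) is NP-complete: complement of Independent Set / Vertex Cover (with k part of the input).
(B) is P: 2-coloring is bipartiteness testing via BFS, O(V+E).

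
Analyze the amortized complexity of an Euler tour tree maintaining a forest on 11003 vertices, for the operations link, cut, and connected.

An Euler tour tree stores each tree's Euler tour as a balanced BST keyed by tour position. On 11003 vertices: link concatenates two tours via O(1) splits/joins of size <= 2*11003 (O(log n)); cut splits the tour at the two occurrences of the edge (O(log n)); connected compares BST roots (O(log n) to find the root). All O(log n) amortized.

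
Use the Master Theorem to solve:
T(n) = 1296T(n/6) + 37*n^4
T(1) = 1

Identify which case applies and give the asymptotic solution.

a=1296, b=6, f(n)=37*n^4.
log_6(1296) = 4, so n^(log_b(a)) = n^4.
f(n) = Theta(n^4), so Case 2 applies.
T(n) = Theta(n^4 log n).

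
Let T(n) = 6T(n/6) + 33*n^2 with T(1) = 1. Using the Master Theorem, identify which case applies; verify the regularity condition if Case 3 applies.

a=6, b=6, f(n)=33*n^2.
log_6(6) = 1 < 2.
f(n) = Omega(n^(1+epsilon)) for some epsilon > 0, so Case 3 is the candidate.
Regularity: a*f(n/b) = 6*33*(n/6)^2 = (6/36)*33*n^2 <= c*f(n) with c = 6/36 < 1. Satisfied.
Case 3: T(n) = Theta(n^2).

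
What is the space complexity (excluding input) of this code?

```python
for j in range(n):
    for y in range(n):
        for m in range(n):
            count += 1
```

Space complexity: O(1).
Only a constant amount of auxiliary storage is used; nothing grows with n.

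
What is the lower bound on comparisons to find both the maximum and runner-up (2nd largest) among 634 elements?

Lower bound: finding the max needs 634-1 comparisons. By an adversary weight-doubling argument, the maximum element must personally win at least ceil(log_2(634)) = 10 comparisons in any correct algorithm. The 2nd largest is among those 10 direct losers, and distinguishing it requires 10-1 more comparisons. Total >= 634-1 + 10-1 = 642. A balanced tournament achieves this bound exactly.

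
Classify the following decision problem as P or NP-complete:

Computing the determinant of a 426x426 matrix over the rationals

This problem is in P: Gaussian elimination runs in O(n^3).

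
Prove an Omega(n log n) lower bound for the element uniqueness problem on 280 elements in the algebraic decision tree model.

In the algebraic decision tree model, element uniqueness on 280 elements is equivalent to determining which cell of an arrangement of C(280,2) = 39060 hyperplanes x_i = x_j contains the input point. Ben-Or's theorem shows this requires Omega(n log n).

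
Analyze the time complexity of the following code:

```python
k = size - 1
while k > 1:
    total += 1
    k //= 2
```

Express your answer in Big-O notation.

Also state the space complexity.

Time complexity: O(log n).
Space complexity: O(1).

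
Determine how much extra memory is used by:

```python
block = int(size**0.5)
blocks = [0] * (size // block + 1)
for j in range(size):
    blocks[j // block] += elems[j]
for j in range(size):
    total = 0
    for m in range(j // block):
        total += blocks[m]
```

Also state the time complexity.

Space complexity: O(sqrt(n)).
Storage scales with sqrt(n).
Time complexity: O(n * sqrt(n)).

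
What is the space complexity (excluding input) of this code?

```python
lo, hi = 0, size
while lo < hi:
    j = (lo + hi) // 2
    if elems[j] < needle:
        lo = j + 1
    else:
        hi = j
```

Space complexity: O(1).
Only a constant amount of auxiliary storage is used; nothing grows with n.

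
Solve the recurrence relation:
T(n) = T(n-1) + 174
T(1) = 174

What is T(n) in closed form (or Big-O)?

Unrolling: T(n) = T(n-1) + 174 = T(n-2) + 2*174 = ... = T(1) + (n-1)*174 = 174 + (n-1)*174 = 174n.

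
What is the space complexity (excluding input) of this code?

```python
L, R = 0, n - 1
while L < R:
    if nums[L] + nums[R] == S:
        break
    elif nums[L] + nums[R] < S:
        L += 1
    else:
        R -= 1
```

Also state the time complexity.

Space complexity: O(1).
Only a constant amount of auxiliary storage is used; nothing grows with n.
Time complexity: O(n).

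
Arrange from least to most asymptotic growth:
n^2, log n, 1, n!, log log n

Ordered by growth rate: 1 < log log n < log n < n^2 < n!.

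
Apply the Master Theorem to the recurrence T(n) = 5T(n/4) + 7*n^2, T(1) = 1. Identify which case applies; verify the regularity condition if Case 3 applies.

a=5, b=4, f(n)=7*n^2.
log_4(5) = 1.161 < 2.
f(n) = Omega(n^(1.161+epsilon)) for some epsilon > 0, so Case 3 is the candidate.
Regularity: a*f(n/b) = 5*7*(n/4)^2 = (5/16)*7*n^2 <= c*f(n) with c = 5/16 < 1. Satisfied.
Case 3: T(n) = Theta(n^2).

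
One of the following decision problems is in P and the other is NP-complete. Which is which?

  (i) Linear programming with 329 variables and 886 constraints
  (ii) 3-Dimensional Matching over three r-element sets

(i) is P: the ellipsoid and interior-point methods run in polynomial time.
(ii) is NP-complete: one of Karp's 21 NP-complete problems.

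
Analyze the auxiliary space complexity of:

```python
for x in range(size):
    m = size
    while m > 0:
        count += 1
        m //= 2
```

Space complexity: O(1).
Only a constant amount of auxiliary storage is used; nothing grows with n.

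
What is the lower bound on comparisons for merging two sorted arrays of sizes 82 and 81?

Adversary argument: with sizes 82 and 81 (differing by at most 1), interleave the two arrays so that every consecutive pair in the output comes from different inputs. Then each of the 162 adjacent output pairs must be directly compared, or the algorithm cannot determine their relative order. So 162 comparisons are necessary; standard merge achieves this.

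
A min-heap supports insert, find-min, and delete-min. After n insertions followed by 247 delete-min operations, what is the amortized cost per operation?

Insert takes O(log n) worst case. Delete-min takes O(log n). Over a sequence of n inserts and 247 delete-mins, total cost is O((n + 247) log n). Amortized per operation: O(log n).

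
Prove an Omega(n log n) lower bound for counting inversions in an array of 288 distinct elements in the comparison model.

Decision-tree argument: at any leaf, the comparisons made (with transitivity) must totally order all 288 elements -- otherwise some pair (i,j) is unordered, and an adversary can present two inputs agreeing on every comparison made but with that pair flipped, changing the inversion count by 1, so the leaf's output is wrong on one of them. Hence the tree has >= 288! leaves and height >= log_2(288!) = Omega(n log n). Modified merge sort achieves O(n log n).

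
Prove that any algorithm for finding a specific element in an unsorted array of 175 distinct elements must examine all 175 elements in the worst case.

Adversary argument: if the algorithm examines fewer than 175 elements, the adversary places the target in an unexamined position. The algorithm cannot distinguish 'not present' from 'in unexamined position'.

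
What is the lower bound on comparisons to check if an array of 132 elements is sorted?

To verify 132 elements are sorted, we must compare each consecutive pair. Skipping any pair allows an adversary to swap them. Therefore 131 comparisons are necessary and sufficient.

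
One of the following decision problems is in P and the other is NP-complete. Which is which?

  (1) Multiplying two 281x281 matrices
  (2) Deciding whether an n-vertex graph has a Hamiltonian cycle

(1) is P: the schoolbook algorithm runs in O(n^3).
(2) is NP-complete: one of Karp's 21 NP-complete problems.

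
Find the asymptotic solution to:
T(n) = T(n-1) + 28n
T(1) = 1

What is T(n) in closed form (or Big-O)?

Unrolling: T(n) = 1 + 28*(2 + 3 + ... + n) = 1 + 28*(n(n+1)/2 - 1) = O(n^2).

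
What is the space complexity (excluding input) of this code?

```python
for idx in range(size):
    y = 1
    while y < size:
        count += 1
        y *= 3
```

Space complexity: O(1).
Only a constant amount of auxiliary storage is used; nothing grows with n.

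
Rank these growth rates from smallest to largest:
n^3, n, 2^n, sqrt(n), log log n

Ordered by growth rate: log log n < sqrt(n) < n < n^3 < 2^n.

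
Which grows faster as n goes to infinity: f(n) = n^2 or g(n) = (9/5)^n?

g(n) = (9/5)^n grows faster: (9/5)^n is exponential with base 9/5 > 1, dominating every polynomial.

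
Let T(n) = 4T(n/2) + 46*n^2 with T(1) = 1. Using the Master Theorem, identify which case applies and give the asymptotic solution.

a=4, b=2, f(n)=46*n^2.
log_2(4) = 2, so n^(log_b(a)) = n^2.
f(n) = Theta(n^2), so Case 2 applies.
T(n) = Theta(n^2 log n).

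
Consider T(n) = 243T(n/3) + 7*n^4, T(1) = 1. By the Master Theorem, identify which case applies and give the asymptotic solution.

a=243, b=3, f(n)=7*n^4.
log_3(243) = 5 > 4.
Since f(n) = O(n^4) is polynomially smaller than n^5, Case 1 applies.
T(n) = Theta(n^5).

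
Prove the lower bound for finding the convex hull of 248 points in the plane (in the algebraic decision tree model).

Reduction from sorting: given 248 numbers x_1,...,x_{248}, map x_i to the point (x_i, x_i^2) on the parabola y = x^2. All points are on the convex hull, and walking the hull gives them in sorted x-order. Since sorting requires Omega(n log n), so does planar convex hull.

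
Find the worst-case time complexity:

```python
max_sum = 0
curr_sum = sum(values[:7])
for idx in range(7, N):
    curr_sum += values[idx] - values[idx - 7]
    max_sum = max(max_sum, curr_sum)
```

Time complexity: O(n).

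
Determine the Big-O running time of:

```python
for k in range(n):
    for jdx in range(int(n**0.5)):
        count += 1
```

Time complexity: O(n * sqrt(n)).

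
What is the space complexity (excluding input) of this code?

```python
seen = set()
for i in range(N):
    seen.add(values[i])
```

Space complexity: O(n).
Auxiliary storage grows linearly with the input size n in the worst case.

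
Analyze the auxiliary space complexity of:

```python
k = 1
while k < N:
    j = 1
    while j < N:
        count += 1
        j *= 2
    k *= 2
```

Space complexity: O(1).
Only a constant amount of auxiliary storage is used; nothing grows with n.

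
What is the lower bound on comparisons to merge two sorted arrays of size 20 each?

To merge two sorted arrays of size 20, we need at least 39 comparisons in the worst case. An adversary can force every element to be compared.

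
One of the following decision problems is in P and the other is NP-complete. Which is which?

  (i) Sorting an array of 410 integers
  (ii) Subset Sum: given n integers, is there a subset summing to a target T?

(i) is P: merge sort runs in O(n log n).
(ii) is NP-complete: one of Karp's 21 NP-complete problems.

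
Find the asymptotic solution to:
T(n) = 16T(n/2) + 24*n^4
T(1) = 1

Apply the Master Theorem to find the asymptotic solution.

a=16, b=2, f(n)=24*n^4. log_2(16) = 4. Case 2: T(n) = O(n^4 log n).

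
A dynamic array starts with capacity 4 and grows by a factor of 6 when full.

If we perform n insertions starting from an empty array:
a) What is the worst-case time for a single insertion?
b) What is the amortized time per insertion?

(a) Worst-case single insertion: O(n) -- when the array is full at capacity c, the resize copies all c elements, and c can be Theta(n).
(b) Resizes happen at sizes 4, 24, 144, ... Total copy cost for n insertions: 4 + 24 + ... = O(n) (geometric series with ratio 1/6). Amortized cost per insertion: O(n)/n = O(1).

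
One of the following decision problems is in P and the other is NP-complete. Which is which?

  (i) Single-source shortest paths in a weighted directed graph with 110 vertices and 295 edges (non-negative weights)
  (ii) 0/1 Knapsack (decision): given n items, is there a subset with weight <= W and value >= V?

(i) is P: Dijkstra's algorithm runs in O((V+E) log V).
(ii) is NP-complete: reduces from Subset Sum.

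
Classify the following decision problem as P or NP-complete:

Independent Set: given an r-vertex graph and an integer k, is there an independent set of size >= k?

This problem is NP-complete: complement of Clique (with k part of the input).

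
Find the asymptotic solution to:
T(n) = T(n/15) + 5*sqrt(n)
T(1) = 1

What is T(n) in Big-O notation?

Each level contributes sqrt(n/15^k). Geometric series with ratio 1/sqrt(15) < 1 sums to O(sqrt(n)).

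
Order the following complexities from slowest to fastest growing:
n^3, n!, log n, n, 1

Ordered by growth rate: 1 < log n < n < n^3 < n!.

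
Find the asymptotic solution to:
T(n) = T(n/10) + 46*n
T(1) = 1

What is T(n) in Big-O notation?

Geometric series: 46*n*(1 + 1/10 + 1/10^2 + ...) = O(n). T(n) = O(n).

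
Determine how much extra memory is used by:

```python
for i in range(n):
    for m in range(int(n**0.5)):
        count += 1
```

Space complexity: O(1).
Only a constant amount of auxiliary storage is used; nothing grows with n.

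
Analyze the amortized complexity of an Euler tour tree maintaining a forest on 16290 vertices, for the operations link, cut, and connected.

An Euler tour tree stores each tree's Euler tour as a balanced BST keyed by tour position. On 16290 vertices: link concatenates two tours via O(1) splits/joins of size <= 2*16290 (O(log n)); cut splits the tour at the two occurrences of the edge (O(log n)); connected compares BST roots (O(log n) to find the root). All O(log n) amortized.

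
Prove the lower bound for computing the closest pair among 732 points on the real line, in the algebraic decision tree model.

Reduction from element distinctness: given 732 reals, the closest-pair distance is 0 iff two are equal. Element distinctness has an Omega(n log n) lower bound in the algebraic decision tree model (Ben-Or). Therefore closest pair on a line also requires Omega(n log n). Sorting then a linear scan achieves this.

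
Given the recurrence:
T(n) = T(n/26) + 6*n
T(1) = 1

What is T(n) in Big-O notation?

Geometric series: 6*n*(1 + 1/26 + 1/26^2 + ...) = O(n). T(n) = O(n).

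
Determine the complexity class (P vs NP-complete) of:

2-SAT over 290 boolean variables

This problem is in P: 2-SAT is solvable in linear time via implication-graph SCCs.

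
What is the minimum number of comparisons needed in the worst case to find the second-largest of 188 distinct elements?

Lower bound: finding the max needs 188-1 comparisons. By the adversary weight-doubling argument, the max must personally win >= ceil(log_2(188)) = 8 comparisons; the 2nd-largest is among those 8 losers, needing 8-1 more comparisons. Total >= 188-1 + 8-1 = 194. A balanced knockout tournament achieves this.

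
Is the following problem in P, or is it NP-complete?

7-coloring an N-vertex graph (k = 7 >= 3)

This problem is NP-complete: graph k-coloring for k>=3 is NP-complete by reduction from 3-SAT.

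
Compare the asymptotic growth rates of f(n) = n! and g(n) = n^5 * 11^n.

f(n) = n! grows faster: by Stirling n! ~ (n/e)^n sqrt(2*pi*n); (n/e)^n eventually dominates n^5 * 11^n.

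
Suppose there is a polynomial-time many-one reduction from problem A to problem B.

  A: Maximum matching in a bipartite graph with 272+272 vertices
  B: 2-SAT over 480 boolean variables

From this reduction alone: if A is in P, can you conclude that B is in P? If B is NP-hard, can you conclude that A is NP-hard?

A poly-time reduction A <=_p B transfers tractability DOWN (B easy => A easy) and hardness UP (A hard => B hard), not the reverse.
From A in P, the reduction alone does NOT give B in P: any problem in P trivially reduces to SAT, yet SAT is not known to be in P.
From B NP-hard, the reduction alone does NOT give A NP-hard: again, easy problems reduce to hard ones.
(Here in fact A is P and B is P.)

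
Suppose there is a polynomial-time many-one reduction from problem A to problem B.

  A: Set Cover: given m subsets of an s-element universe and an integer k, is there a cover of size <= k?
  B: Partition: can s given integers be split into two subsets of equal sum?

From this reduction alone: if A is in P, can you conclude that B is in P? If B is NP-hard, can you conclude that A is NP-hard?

A poly-time reduction A <=_p B transfers tractability DOWN (B easy => A easy) and hardness UP (A hard => B hard), not the reverse.
From A in P, the reduction alone does NOT give B in P: any problem in P trivially reduces to SAT, yet SAT is not known to be in P.
From B NP-hard, the reduction alone does NOT give A NP-hard: again, easy problems reduce to hard ones.
(Here in fact A is NP-complete and B is NP-complete.)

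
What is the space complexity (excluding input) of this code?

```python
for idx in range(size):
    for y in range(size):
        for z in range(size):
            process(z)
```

Space complexity: O(1).
Only a constant amount of auxiliary storage is used; nothing grows with n.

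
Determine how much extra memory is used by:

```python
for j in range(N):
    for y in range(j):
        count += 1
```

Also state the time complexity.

Space complexity: O(1).
Only a constant amount of auxiliary storage is used; nothing grows with n.
Time complexity: O(n^2).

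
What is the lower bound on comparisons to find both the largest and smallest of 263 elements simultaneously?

Pair elements first (floor(263/2) comparisons), then find max among winners and min among losers. Total: ceil(3*263/2) - 2 = 393 comparisons.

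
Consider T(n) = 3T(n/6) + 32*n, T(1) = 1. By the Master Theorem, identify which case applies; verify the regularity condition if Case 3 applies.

a=3, b=6, f(n)=32*n.
log_6(3) = 0.6131 < 1.
f(n) = Omega(n^(0.6131+epsilon)) for some epsilon > 0, so Case 3 is the candidate.
Regularity: a*f(n/b) = 3*32*(n/6)^1 = (3/6)*32*n^1 <= c*f(n) with c = 3/6 < 1. Satisfied.
Case 3: T(n) = Theta(n).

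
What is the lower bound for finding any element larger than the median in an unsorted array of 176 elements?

To find an element larger than the median of 176 elements, we must see Omega(n) elements. Without seeing enough elements, an adversary can make any unseen element the median.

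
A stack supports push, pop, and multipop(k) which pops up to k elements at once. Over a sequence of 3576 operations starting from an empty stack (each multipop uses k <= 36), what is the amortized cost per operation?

Each element is pushed exactly once and popped at most once (whether by pop or as part of a multipop). So the total number of individual pops over the whole sequence is at most the number of pushes, which is at most 3576. Total work <= 2 * 3576, hence O(1) amortized per operation.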